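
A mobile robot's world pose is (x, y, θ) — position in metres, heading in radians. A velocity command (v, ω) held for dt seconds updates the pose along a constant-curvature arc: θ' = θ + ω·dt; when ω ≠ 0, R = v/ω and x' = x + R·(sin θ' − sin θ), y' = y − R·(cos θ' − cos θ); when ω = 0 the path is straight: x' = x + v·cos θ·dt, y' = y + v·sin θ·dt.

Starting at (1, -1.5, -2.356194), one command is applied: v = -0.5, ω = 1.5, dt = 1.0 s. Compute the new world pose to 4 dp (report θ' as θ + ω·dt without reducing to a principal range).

(1.0161, -1.0459, -0.8562)

θ' = -2.3562 + 1.5·1.0 = -0.8562
R = v/ω = -0.5/1.5 = -0.3333
x' = 1 + -0.3333·(sin -0.8562 − sin -2.3562) = 1.0161
y' = -1.5 − -0.3333·(cos -0.8562 − cos -2.3562) = -1.0459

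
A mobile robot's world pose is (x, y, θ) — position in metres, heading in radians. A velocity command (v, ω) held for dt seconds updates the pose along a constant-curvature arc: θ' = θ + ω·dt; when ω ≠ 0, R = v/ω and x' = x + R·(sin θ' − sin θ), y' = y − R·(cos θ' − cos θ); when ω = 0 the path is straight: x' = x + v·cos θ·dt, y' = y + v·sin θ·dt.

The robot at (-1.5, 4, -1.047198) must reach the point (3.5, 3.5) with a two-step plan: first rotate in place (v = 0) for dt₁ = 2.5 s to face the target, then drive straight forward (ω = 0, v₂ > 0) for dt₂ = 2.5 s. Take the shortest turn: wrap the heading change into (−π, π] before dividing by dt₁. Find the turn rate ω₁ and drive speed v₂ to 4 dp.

heading to target = atan2(3.5−4, 3.5−-1.5) = -0.0997
Δθ = wrap(-0.0997 − -1.0472) = 0.9475; ω₁ = Δθ/dt₁ = 0.3790
distance = √((3.5−-1.5)² + (3.5−4)²) = 5.0249; v₂ = distance/dt₂ = 2.0100

ω₁ = 0.3790, v₂ = 2.0100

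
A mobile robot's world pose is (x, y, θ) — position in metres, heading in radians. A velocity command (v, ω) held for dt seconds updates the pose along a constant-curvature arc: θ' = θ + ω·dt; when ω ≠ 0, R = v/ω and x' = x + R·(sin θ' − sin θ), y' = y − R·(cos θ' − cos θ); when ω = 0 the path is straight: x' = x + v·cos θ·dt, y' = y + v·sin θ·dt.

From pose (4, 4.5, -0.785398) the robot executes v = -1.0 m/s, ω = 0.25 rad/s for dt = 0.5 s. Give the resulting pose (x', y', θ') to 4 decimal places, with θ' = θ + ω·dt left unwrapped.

(3.6253, 4.8306, -0.6604)

θ' = -0.7854 + 0.25·0.5 = -0.6604
R = v/ω = -1.0/0.25 = -4.0000
x' = 4 + -4.0000·(sin -0.6604 − sin -0.7854) = 3.6253
y' = 4.5 − -4.0000·(cos -0.6604 − cos -0.7854) = 4.8306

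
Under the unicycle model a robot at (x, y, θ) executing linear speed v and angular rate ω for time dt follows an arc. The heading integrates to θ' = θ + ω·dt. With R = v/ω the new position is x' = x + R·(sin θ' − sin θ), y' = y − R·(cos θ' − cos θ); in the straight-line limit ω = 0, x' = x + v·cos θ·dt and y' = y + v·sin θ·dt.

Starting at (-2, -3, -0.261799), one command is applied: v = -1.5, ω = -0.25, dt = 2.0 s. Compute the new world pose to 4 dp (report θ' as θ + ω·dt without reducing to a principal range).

(-4.5884, -1.5460, -0.7618)

θ' = -0.2618 + -0.25·2.0 = -0.7618
R = v/ω = -1.5/-0.25 = 6.0000
x' = -2 + 6.0000·(sin -0.7618 − sin -0.2618) = -4.5884
y' = -3 − 6.0000·(cos -0.7618 − cos -0.2618) = -1.5460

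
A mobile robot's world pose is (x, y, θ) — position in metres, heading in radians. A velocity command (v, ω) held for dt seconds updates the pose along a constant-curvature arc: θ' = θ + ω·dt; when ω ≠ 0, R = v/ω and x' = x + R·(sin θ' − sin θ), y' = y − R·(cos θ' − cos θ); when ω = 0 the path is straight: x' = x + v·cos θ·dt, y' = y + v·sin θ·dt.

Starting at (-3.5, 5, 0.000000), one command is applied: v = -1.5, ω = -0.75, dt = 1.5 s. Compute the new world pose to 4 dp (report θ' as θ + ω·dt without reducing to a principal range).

(-5.3045, 6.1376, -1.1250)

θ' = 0.0000 + -0.75·1.5 = -1.1250
R = v/ω = -1.5/-0.75 = 2.0000
x' = -3.5 + 2.0000·(sin -1.1250 − sin 0.0000) = -5.3045
y' = 5 − 2.0000·(cos -1.1250 − cos 0.0000) = 6.1376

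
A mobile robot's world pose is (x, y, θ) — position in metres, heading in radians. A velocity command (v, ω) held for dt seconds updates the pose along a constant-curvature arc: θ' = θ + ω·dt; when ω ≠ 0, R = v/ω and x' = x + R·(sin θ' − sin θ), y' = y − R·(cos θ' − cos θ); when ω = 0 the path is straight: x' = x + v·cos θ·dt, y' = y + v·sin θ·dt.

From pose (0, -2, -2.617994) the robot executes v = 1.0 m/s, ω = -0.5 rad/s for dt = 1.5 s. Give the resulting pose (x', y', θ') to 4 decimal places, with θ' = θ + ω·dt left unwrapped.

θ' = -2.6180 + -0.5·1.5 = -3.3680
R = v/ω = 1.0/-0.5 = -2.0000
x' = 0 + -2.0000·(sin -3.3680 − sin -2.6180) = -1.4489
y' = -2 − -2.0000·(cos -3.3680 − cos -2.6180) = -2.2169

(-1.4489, -2.2169, -3.3680)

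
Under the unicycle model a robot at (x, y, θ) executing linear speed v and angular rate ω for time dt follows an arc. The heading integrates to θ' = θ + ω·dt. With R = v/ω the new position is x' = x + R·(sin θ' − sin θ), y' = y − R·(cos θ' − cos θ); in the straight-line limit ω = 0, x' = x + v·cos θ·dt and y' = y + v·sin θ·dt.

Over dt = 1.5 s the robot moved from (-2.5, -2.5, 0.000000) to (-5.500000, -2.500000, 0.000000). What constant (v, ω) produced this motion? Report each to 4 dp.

v = -2.0000, ω = 0.0000

Δθ = 0.000000 − 0.000000 = 0.000000
ω = Δθ/dt = 0.000000/1.5 = 0.0000
ω = 0 → v = (Δx·cos θ + Δy·sin θ)/dt = -2.0000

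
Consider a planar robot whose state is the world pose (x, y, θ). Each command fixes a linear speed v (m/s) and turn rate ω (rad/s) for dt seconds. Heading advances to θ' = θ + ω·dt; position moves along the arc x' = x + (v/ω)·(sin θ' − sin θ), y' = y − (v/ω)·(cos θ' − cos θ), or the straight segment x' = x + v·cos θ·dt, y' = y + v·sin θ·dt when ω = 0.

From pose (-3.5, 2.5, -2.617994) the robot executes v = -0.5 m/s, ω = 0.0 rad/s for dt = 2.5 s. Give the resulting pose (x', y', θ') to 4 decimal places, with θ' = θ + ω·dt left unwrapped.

(-2.4175, 3.1250, -2.6180)

θ' = -2.6180 + 0.0·2.5 = -2.6180
ω = 0 → straight: x' = -3.5 + -0.5·cos(-2.6180)·2.5 = -2.4175
y' = 2.5 + -0.5·sin(-2.6180)·2.5 = 3.1250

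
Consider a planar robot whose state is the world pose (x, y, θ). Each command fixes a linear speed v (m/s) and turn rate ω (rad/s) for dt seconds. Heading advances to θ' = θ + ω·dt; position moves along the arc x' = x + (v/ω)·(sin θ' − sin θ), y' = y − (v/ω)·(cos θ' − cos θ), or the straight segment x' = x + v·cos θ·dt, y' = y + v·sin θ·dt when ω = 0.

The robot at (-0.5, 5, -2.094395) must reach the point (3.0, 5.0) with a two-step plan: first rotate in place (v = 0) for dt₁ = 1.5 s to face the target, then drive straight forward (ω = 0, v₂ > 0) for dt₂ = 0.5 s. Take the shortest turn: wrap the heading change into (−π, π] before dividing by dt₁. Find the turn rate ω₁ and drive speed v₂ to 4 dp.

ω₁ = 1.3963, v₂ = 7.0000

heading to target = atan2(5−5, 3−-0.5) = 0.0000
Δθ = wrap(0.0000 − -2.0944) = 2.0944; ω₁ = Δθ/dt₁ = 1.3963
distance = √((3−-0.5)² + (5−5)²) = 3.5000; v₂ = distance/dt₂ = 7.0000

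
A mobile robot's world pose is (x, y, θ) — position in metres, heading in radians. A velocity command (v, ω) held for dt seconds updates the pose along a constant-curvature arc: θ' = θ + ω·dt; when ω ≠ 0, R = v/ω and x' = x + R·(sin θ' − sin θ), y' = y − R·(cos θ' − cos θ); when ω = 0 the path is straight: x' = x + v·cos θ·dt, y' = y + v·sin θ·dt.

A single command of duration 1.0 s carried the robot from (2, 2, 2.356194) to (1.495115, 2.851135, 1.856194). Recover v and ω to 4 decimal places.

v = 1.0000, ω = -0.5000

Δθ = 1.856194 − 2.356194 = -0.500000
ω = Δθ/dt = -0.500000/1.0 = -0.5000
R = −Δy/(cos θ' − cos θ) = -2.0000
v = R·ω = -2.0000·-0.5000 = 1.0000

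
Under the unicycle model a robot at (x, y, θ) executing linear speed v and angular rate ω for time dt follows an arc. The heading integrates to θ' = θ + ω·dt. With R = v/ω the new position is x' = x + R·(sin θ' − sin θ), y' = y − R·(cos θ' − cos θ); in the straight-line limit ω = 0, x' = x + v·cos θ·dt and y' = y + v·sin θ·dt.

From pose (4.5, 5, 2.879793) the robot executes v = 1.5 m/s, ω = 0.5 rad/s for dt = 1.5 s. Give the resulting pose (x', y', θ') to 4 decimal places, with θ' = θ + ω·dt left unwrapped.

(2.3164, 4.7518, 3.6298)

θ' = 2.8798 + 0.5·1.5 = 3.6298
R = v/ω = 1.5/0.5 = 3.0000
x' = 4.5 + 3.0000·(sin 3.6298 − sin 2.8798) = 2.3164
y' = 5 − 3.0000·(cos 3.6298 − cos 2.8798) = 4.7518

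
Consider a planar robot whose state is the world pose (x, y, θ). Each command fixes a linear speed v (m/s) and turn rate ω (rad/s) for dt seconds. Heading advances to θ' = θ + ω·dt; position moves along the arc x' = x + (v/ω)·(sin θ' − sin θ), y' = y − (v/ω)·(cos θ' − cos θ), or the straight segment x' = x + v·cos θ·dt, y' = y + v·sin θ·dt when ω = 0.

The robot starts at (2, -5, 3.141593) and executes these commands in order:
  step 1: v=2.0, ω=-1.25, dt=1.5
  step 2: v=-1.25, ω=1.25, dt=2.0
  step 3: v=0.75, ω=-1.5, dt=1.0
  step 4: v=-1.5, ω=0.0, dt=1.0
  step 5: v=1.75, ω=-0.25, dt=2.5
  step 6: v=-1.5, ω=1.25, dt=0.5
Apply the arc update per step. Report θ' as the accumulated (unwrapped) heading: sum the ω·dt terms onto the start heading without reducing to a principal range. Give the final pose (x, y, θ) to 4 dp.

(0.9641, -1.7901, 2.2666)

step 1: θ'=1.2666 (R=-1.6000) → pose (0.4735, -2.9207, 1.2666)
step 2: θ'=3.7666 (R=-1.0000) → pose (2.0126, -4.0312, 3.7666)
step 3: θ'=2.2666 (R=-0.5000) → pose (1.3363, -3.9463, 2.2666)
step 4: θ'=2.2666 (straight) → pose (2.2978, -5.0976, 2.2666)
step 5: θ'=1.6416 (R=-7.0000) → pose (0.6882, -1.1058, 1.6416)
step 6: θ'=2.2666 (R=-1.2000) → pose (0.9641, -1.7901, 2.2666)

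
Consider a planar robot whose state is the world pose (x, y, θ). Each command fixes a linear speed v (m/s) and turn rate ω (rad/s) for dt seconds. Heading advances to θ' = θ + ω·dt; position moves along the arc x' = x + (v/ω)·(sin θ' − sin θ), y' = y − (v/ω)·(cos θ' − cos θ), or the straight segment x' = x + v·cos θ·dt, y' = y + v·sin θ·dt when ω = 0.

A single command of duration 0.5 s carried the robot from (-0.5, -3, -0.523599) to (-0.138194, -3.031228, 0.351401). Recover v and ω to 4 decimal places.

v = 0.7500, ω = 1.7500

Δθ = 0.351401 − -0.523599 = 0.875000
ω = Δθ/dt = 0.875000/0.5 = 1.7500
R = Δx/(sin θ' − sin θ) = 0.4286
v = R·ω = 0.4286·1.7500 = 0.7500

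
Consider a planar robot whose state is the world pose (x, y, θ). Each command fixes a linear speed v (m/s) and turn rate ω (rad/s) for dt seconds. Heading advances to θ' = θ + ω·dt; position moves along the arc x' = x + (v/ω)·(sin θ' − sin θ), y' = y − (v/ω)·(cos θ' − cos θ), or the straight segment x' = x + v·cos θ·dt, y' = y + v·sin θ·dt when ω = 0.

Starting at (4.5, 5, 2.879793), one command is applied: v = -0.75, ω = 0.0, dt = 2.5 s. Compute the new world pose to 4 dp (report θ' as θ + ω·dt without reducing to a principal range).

θ' = 2.8798 + 0.0·2.5 = 2.8798
ω = 0 → straight: x' = 4.5 + -0.75·cos(2.8798)·2.5 = 6.3111
y' = 5 + -0.75·sin(2.8798)·2.5 = 4.5147

(6.3111, 4.5147, 2.8798)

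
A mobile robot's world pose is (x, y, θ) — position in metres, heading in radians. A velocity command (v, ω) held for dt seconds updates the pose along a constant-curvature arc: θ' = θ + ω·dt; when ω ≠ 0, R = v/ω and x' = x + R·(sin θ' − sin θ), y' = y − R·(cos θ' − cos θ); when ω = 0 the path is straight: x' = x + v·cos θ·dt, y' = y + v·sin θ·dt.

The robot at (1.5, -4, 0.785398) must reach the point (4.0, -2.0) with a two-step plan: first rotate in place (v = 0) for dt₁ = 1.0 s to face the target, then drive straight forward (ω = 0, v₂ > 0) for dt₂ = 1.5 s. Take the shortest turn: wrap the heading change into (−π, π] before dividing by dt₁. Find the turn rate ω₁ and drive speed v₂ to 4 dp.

ω₁ = -0.1107, v₂ = 2.1344

heading to target = atan2(-2−-4, 4−1.5) = 0.6747
Δθ = wrap(0.6747 − 0.7854) = -0.1107; ω₁ = Δθ/dt₁ = -0.1107
distance = √((4−1.5)² + (-2−-4)²) = 3.2016; v₂ = distance/dt₂ = 2.1344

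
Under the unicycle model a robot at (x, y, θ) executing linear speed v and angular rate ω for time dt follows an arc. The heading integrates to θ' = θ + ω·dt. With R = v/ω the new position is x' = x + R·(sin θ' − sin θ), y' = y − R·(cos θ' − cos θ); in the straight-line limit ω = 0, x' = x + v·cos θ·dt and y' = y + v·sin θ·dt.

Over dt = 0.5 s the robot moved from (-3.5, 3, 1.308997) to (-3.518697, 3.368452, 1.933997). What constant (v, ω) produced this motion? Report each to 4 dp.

v = 0.7500, ω = 1.2500

Δθ = 1.933997 − 1.308997 = 0.625000
ω = Δθ/dt = 0.625000/0.5 = 1.2500
R = −Δy/(cos θ' − cos θ) = 0.6000
v = R·ω = 0.6000·1.2500 = 0.7500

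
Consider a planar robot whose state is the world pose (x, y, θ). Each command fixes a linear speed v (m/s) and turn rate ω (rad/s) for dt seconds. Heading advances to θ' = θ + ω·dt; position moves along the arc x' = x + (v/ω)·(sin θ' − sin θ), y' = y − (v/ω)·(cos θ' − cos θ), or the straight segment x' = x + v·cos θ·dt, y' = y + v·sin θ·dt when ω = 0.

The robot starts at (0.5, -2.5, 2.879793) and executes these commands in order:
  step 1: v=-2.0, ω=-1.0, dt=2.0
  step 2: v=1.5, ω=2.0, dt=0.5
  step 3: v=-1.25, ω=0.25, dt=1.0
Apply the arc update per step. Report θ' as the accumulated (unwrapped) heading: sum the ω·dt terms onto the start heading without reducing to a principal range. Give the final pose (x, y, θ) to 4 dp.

(2.1844, -6.1316, 2.1298)

step 1: θ'=0.8798 (R=2.0000) → pose (1.5236, -5.7065, 0.8798)
step 2: θ'=1.8798 (R=0.7500) → pose (1.6601, -5.0004, 1.8798)
step 3: θ'=2.1298 (R=-5.0000) → pose (2.1844, -6.1316, 2.1298)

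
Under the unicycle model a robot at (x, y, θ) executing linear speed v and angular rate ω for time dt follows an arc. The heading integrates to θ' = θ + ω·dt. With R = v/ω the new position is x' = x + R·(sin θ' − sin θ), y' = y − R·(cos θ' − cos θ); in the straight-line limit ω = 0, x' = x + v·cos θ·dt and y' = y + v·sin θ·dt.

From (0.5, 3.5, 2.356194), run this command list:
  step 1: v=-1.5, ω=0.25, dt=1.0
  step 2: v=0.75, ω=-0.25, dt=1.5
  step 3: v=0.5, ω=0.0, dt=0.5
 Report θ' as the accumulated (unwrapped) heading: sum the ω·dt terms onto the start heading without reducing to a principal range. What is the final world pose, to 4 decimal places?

(0.6895, 3.5196, 2.2312)

step 1: θ'=2.6062 (R=-6.0000) → pose (1.6815, 2.5822, 2.6062)
step 2: θ'=2.2312 (R=-3.0000) → pose (0.8428, 3.3221, 2.2312)
step 3: θ'=2.2312 (straight) → pose (0.6895, 3.5196, 2.2312)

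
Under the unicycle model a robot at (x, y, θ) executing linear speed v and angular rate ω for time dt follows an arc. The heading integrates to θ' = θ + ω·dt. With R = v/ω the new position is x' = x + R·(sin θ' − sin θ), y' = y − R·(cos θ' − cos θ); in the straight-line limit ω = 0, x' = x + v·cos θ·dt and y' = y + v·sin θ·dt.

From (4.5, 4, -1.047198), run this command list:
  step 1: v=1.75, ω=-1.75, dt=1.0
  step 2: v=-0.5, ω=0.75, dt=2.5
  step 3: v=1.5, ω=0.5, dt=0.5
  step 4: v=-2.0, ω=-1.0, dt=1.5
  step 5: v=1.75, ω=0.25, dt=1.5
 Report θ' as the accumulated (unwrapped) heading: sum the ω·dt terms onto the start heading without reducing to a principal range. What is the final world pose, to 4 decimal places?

step 1: θ'=-2.7972 (R=-1.0000) → pose (3.9716, 2.5587, -2.7972)
step 2: θ'=-0.9222 (R=-0.6667) → pose (4.2778, 3.5890, -0.9222)
step 3: θ'=-0.6722 (R=3.0000) → pose (4.8005, 3.0538, -0.6722)
step 4: θ'=-2.1722 (R=2.0000) → pose (4.3968, 5.7503, -2.1722)
step 5: θ'=-1.7972 (R=7.0000) → pose (3.3472, 3.3610, -1.7972)

(3.3472, 3.3610, -1.7972)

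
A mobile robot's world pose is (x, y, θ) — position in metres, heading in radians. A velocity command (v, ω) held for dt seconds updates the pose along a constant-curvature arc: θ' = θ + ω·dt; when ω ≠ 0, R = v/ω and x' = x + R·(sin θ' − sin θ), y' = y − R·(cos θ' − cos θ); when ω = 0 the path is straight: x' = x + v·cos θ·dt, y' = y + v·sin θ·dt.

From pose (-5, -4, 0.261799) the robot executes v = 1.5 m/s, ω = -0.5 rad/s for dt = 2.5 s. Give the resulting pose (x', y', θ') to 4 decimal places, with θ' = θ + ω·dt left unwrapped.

θ' = 0.2618 + -0.5·2.5 = -0.9882
R = v/ω = 1.5/-0.5 = -3.0000
x' = -5 + -3.0000·(sin -0.9882 − sin 0.2618) = -1.7184
y' = -4 − -3.0000·(cos -0.9882 − cos 0.2618) = -5.2472

(-1.7184, -5.2472, -0.9882)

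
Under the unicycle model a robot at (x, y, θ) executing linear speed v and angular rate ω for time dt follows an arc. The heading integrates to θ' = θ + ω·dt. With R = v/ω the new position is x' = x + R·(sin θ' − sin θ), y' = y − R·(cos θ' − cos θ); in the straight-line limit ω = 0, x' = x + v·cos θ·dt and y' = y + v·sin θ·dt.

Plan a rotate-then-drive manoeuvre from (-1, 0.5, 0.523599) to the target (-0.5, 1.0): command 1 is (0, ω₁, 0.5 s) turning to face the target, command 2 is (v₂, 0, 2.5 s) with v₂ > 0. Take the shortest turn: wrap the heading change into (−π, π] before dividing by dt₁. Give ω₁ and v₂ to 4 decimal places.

ω₁ = 0.5236, v₂ = 0.2828

heading to target = atan2(1−0.5, -0.5−-1) = 0.7854
Δθ = wrap(0.7854 − 0.5236) = 0.2618; ω₁ = Δθ/dt₁ = 0.5236
distance = √((-0.5−-1)² + (1−0.5)²) = 0.7071; v₂ = distance/dt₂ = 0.2828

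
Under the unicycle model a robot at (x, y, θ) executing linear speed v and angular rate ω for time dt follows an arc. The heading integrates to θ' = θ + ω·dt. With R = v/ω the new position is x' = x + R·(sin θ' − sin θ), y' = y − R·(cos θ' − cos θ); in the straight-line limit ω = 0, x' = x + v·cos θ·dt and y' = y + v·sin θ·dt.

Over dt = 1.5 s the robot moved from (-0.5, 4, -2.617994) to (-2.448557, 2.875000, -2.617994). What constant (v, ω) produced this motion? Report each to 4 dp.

v = 1.5000, ω = 0.0000

Δθ = -2.617994 − -2.617994 = 0.000000
ω = Δθ/dt = 0.000000/1.5 = 0.0000
ω = 0 → v = (Δx·cos θ + Δy·sin θ)/dt = 1.5000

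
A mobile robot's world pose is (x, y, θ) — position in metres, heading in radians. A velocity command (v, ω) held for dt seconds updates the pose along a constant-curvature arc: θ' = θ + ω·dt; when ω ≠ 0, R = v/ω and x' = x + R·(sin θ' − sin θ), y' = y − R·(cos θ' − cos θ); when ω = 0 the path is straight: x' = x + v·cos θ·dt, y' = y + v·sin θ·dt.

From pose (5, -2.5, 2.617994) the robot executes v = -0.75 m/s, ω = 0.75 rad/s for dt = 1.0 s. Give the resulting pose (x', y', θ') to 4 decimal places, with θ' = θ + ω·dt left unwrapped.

θ' = 2.6180 + 0.75·1.0 = 3.3680
R = v/ω = -0.75/0.75 = -1.0000
x' = 5 + -1.0000·(sin 3.3680 − sin 2.6180) = 5.7245
y' = -2.5 − -1.0000·(cos 3.3680 − cos 2.6180) = -2.6085

(5.7245, -2.6085, 3.3680)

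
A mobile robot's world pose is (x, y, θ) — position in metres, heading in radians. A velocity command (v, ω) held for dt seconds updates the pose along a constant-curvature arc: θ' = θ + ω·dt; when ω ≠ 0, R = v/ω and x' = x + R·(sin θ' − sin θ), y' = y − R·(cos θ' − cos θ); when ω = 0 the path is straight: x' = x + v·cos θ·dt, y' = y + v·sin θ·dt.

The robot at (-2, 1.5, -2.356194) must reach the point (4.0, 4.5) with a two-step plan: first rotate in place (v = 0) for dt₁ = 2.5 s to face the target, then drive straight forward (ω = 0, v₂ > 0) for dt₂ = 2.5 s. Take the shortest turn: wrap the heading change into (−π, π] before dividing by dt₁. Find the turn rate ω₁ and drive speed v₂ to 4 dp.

heading to target = atan2(4.5−1.5, 4−-2) = 0.4636
Δθ = wrap(0.4636 − -2.3562) = 2.8198; ω₁ = Δθ/dt₁ = 1.1279
distance = √((4−-2)² + (4.5−1.5)²) = 6.7082; v₂ = distance/dt₂ = 2.6833

ω₁ = 1.1279, v₂ = 2.6833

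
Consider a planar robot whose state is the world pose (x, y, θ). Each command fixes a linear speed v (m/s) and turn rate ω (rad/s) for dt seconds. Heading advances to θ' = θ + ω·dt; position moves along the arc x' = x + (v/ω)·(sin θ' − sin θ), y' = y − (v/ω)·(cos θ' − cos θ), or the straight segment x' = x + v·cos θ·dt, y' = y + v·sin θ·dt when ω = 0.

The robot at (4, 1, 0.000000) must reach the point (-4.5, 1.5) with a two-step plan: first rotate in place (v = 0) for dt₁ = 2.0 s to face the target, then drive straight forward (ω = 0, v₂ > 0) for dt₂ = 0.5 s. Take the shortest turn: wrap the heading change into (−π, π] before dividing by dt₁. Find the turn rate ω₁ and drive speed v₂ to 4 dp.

heading to target = atan2(1.5−1, -4.5−4) = 3.0828
Δθ = wrap(3.0828 − 0.0000) = 3.0828; ω₁ = Δθ/dt₁ = 1.5414
distance = √((-4.5−4)² + (1.5−1)²) = 8.5147; v₂ = distance/dt₂ = 17.0294

ω₁ = 1.5414, v₂ = 17.0294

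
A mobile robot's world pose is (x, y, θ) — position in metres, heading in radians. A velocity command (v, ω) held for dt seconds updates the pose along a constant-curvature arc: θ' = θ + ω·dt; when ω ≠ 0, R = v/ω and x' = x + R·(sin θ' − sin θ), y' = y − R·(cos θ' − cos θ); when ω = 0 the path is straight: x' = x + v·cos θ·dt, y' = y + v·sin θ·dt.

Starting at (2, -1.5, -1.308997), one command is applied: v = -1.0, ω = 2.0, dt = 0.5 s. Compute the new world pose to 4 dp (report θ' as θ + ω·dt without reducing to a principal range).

θ' = -1.3090 + 2.0·0.5 = -0.3090
R = v/ω = -1.0/2.0 = -0.5000
x' = 2 + -0.5000·(sin -0.3090 − sin -1.3090) = 1.6691
y' = -1.5 − -0.5000·(cos -0.3090 − cos -1.3090) = -1.1531

(1.6691, -1.1531, -0.3090)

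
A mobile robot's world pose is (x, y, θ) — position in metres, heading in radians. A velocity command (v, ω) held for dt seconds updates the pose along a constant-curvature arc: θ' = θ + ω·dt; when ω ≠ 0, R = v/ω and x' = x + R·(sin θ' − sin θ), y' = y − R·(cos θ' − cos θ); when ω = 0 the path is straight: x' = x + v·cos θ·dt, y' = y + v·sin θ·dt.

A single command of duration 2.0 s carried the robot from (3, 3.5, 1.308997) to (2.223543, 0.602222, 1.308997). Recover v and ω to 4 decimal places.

Δθ = 1.308997 − 1.308997 = 0.000000
ω = Δθ/dt = 0.000000/2.0 = 0.0000
ω = 0 → v = (Δx·cos θ + Δy·sin θ)/dt = -1.5000

v = -1.5000, ω = 0.0000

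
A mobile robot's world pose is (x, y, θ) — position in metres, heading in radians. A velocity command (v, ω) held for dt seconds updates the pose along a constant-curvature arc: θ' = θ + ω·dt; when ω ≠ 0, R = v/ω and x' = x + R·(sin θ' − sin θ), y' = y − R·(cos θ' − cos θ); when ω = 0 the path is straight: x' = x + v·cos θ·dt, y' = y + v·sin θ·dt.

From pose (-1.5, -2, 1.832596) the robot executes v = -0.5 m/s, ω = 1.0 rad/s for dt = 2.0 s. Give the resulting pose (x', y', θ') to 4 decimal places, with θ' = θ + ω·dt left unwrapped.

θ' = 1.8326 + 1.0·2.0 = 3.8326
R = v/ω = -0.5/1.0 = -0.5000
x' = -1.5 + -0.5000·(sin 3.8326 − sin 1.8326) = -0.6984
y' = -2 − -0.5000·(cos 3.8326 − cos 1.8326) = -2.2559

(-0.6984, -2.2559, 3.8326)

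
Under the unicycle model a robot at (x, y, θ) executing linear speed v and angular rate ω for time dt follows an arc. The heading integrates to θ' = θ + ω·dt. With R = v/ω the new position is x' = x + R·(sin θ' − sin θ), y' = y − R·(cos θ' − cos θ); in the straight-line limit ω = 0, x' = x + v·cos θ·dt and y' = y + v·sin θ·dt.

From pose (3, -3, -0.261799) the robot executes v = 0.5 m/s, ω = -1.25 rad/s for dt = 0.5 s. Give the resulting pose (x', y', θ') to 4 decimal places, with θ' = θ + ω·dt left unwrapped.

(3.2065, -3.1336, -0.8868)

θ' = -0.2618 + -1.25·0.5 = -0.8868
R = v/ω = 0.5/-1.25 = -0.4000
x' = 3 + -0.4000·(sin -0.8868 − sin -0.2618) = 3.2065
y' = -3 − -0.4000·(cos -0.8868 − cos -0.2618) = -3.1336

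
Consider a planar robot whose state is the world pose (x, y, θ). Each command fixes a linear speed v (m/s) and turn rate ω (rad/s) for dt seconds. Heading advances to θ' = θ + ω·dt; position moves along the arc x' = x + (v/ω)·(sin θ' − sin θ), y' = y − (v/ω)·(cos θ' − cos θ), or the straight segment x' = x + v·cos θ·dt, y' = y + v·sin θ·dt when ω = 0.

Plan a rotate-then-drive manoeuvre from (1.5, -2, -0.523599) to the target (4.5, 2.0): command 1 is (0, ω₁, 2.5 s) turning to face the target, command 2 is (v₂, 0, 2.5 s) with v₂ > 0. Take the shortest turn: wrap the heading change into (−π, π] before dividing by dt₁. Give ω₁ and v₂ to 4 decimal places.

heading to target = atan2(2−-2, 4.5−1.5) = 0.9273
Δθ = wrap(0.9273 − -0.5236) = 1.4509; ω₁ = Δθ/dt₁ = 0.5804
distance = √((4.5−1.5)² + (2−-2)²) = 5.0000; v₂ = distance/dt₂ = 2.0000

ω₁ = 0.5804, v₂ = 2.0000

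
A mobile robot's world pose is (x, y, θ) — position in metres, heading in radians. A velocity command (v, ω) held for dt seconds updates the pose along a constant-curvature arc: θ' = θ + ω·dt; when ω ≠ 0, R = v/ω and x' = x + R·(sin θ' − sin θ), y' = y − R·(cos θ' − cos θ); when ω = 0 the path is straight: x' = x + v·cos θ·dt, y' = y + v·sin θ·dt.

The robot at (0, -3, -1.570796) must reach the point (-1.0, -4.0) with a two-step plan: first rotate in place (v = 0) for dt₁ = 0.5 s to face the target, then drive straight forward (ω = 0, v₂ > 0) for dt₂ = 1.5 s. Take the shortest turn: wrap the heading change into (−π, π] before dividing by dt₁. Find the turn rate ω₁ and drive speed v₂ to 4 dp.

heading to target = atan2(-4−-3, -1−0) = -2.3562
Δθ = wrap(-2.3562 − -1.5708) = -0.7854; ω₁ = Δθ/dt₁ = -1.5708
distance = √((-1−0)² + (-4−-3)²) = 1.4142; v₂ = distance/dt₂ = 0.9428

ω₁ = -1.5708, v₂ = 0.9428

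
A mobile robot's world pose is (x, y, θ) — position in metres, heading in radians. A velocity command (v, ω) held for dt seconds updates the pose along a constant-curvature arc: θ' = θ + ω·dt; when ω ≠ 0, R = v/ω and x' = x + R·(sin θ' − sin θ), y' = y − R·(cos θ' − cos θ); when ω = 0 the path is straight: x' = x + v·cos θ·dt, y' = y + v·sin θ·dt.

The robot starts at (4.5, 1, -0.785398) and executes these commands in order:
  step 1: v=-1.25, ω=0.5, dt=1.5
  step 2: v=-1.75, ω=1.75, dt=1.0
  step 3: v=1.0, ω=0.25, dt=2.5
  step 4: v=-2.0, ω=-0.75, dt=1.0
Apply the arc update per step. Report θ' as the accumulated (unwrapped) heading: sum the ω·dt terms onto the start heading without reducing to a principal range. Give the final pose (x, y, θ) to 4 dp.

(1.4614, 0.9919, 1.5896)

step 1: θ'=-0.0354 (R=-2.5000) → pose (2.8207, 1.7307, -0.0354)
step 2: θ'=1.7146 (R=-1.0000) → pose (1.7956, 0.5880, 1.7146)
step 3: θ'=2.3396 (R=4.0000) → pose (0.7119, 2.7958, 2.3396)
step 4: θ'=1.5896 (R=2.6667) → pose (1.4614, 0.9919, 1.5896)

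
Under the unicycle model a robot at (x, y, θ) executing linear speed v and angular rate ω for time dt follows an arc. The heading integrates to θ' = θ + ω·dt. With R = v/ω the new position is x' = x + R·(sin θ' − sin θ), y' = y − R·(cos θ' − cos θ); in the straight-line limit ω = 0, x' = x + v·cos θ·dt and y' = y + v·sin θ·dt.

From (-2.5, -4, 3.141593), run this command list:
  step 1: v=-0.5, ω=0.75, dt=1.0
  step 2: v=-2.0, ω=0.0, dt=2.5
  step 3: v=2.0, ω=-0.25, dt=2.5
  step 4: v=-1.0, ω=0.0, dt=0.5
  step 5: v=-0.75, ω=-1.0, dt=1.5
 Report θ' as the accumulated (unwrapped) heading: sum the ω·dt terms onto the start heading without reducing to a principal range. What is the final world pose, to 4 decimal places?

(-1.5176, -3.0329, 1.7666)

step 1: θ'=3.8916 (R=-0.6667) → pose (-2.0456, -3.8211, 3.8916)
step 2: θ'=3.8916 (straight) → pose (1.6129, -0.4129, 3.8916)
step 3: θ'=3.2666 (R=-8.0000) → pose (-2.8428, -2.4970, 3.2666)
step 4: θ'=3.2666 (straight) → pose (-2.3467, -2.4347, 3.2666)
step 5: θ'=1.7666 (R=0.7500) → pose (-1.5176, -3.0329, 1.7666)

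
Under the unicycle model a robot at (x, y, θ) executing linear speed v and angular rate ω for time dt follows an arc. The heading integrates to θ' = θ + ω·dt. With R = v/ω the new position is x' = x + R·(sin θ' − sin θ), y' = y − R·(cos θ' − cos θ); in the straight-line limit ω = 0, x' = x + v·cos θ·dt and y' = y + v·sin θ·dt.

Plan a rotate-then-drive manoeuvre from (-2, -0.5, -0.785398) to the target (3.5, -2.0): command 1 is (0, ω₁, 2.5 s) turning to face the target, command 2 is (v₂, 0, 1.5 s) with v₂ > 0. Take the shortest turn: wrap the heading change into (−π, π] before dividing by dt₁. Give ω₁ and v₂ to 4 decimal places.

heading to target = atan2(-2−-0.5, 3.5−-2) = -0.2663
Δθ = wrap(-0.2663 − -0.7854) = 0.5191; ω₁ = Δθ/dt₁ = 0.2077
distance = √((3.5−-2)² + (-2−-0.5)²) = 5.7009; v₂ = distance/dt₂ = 3.8006

ω₁ = 0.2077, v₂ = 3.8006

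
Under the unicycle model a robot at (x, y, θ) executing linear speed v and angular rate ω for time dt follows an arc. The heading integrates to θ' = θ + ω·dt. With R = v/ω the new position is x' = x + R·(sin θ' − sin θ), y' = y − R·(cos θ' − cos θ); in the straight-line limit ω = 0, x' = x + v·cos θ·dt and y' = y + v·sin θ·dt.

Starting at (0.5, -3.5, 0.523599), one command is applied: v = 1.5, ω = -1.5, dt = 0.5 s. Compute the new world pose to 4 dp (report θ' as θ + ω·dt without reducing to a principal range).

(1.2245, -3.3915, -0.2264)

θ' = 0.5236 + -1.5·0.5 = -0.2264
R = v/ω = 1.5/-1.5 = -1.0000
x' = 0.5 + -1.0000·(sin -0.2264 − sin 0.5236) = 1.2245
y' = -3.5 − -1.0000·(cos -0.2264 − cos 0.5236) = -3.3915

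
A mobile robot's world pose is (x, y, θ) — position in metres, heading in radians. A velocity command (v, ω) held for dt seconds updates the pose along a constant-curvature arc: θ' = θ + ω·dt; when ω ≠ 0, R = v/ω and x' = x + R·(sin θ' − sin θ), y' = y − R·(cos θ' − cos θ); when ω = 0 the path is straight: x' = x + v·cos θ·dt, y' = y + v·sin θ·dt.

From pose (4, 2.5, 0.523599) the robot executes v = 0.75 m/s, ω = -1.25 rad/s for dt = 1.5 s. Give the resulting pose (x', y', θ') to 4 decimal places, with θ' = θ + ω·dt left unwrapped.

θ' = 0.5236 + -1.25·1.5 = -1.3514
R = v/ω = 0.75/-1.25 = -0.6000
x' = 4 + -0.6000·(sin -1.3514 − sin 0.5236) = 4.8856
y' = 2.5 − -0.6000·(cos -1.3514 − cos 0.5236) = 2.1110

(4.8856, 2.1110, -1.3514)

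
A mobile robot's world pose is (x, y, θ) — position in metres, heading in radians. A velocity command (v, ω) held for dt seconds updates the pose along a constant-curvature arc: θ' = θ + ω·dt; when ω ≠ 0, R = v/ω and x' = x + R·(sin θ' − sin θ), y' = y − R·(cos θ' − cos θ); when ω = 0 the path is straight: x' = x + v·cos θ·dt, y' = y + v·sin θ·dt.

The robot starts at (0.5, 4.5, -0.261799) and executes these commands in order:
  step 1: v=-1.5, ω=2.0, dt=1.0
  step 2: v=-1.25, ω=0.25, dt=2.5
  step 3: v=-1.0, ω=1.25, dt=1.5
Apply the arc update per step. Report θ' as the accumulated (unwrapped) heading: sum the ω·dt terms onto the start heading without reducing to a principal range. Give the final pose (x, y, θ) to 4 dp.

step 1: θ'=1.7382 (R=-0.7500) → pose (-0.4336, 3.6506, 1.7382)
step 2: θ'=2.3632 (R=-5.0000) → pose (0.9858, 0.9235, 2.3632)
step 3: θ'=4.2382 (R=-0.8000) → pose (2.2592, 1.1278, 4.2382)

(2.2592, 1.1278, 4.2382)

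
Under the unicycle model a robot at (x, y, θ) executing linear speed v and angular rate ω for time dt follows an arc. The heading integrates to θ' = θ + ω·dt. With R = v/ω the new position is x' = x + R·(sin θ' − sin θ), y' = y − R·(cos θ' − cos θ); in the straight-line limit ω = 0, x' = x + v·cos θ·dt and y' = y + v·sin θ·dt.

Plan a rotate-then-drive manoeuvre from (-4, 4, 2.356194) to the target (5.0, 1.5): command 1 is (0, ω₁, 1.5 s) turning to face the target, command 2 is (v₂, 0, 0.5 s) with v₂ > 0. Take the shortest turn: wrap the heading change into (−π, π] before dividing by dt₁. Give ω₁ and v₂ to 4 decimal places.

ω₁ = -1.7514, v₂ = 18.6815

heading to target = atan2(1.5−4, 5−-4) = -0.2709
Δθ = wrap(-0.2709 − 2.3562) = -2.6271; ω₁ = Δθ/dt₁ = -1.7514
distance = √((5−-4)² + (1.5−4)²) = 9.3408; v₂ = distance/dt₂ = 18.6815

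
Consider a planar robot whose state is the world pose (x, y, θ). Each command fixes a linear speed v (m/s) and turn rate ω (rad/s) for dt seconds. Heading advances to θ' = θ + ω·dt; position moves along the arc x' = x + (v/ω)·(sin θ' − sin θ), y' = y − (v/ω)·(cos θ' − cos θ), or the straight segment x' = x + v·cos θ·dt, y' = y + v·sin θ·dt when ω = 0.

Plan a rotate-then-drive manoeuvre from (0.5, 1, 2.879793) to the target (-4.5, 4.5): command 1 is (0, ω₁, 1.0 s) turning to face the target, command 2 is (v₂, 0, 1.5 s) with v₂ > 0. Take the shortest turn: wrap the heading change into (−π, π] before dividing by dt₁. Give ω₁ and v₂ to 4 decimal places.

heading to target = atan2(4.5−1, -4.5−0.5) = 2.5309
Δθ = wrap(2.5309 − 2.8798) = -0.3489; ω₁ = Δθ/dt₁ = -0.3489
distance = √((-4.5−0.5)² + (4.5−1)²) = 6.1033; v₂ = distance/dt₂ = 4.0689

ω₁ = -0.3489, v₂ = 4.0689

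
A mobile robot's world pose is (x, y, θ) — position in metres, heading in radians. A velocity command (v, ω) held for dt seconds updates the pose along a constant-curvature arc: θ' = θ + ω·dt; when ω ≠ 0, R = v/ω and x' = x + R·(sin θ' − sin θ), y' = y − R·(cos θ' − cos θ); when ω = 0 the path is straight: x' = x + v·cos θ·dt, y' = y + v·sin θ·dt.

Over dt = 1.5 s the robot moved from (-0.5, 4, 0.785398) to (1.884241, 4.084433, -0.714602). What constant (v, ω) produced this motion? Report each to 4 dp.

v = 1.7500, ω = -1.0000

Δθ = -0.714602 − 0.785398 = -1.500000
ω = Δθ/dt = -1.500000/1.5 = -1.0000
R = Δx/(sin θ' − sin θ) = -1.7500
v = R·ω = -1.7500·-1.0000 = 1.7500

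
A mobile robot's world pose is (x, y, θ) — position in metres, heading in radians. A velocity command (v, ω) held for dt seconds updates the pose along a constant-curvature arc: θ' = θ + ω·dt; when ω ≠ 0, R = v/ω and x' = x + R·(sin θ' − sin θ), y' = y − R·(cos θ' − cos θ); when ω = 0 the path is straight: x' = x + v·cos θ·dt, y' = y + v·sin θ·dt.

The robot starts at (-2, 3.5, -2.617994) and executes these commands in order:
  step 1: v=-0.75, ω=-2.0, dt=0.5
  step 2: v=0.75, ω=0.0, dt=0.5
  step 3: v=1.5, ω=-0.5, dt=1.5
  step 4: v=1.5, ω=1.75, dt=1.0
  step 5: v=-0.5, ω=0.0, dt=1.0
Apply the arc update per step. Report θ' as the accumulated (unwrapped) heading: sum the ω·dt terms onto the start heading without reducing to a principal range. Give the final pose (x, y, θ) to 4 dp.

(-4.2242, 6.0364, -2.6180)

step 1: θ'=-3.6180 (R=0.3750) → pose (-1.6405, 3.5085, -3.6180)
step 2: θ'=-3.6180 (straight) → pose (-1.9738, 3.6805, -3.6180)
step 3: θ'=-4.3680 (R=-3.0000) → pose (-3.4219, 5.3335, -4.3680)
step 4: θ'=-2.6180 (R=0.8571) → pose (-4.6572, 5.7864, -2.6180)
step 5: θ'=-2.6180 (straight) → pose (-4.2242, 6.0364, -2.6180)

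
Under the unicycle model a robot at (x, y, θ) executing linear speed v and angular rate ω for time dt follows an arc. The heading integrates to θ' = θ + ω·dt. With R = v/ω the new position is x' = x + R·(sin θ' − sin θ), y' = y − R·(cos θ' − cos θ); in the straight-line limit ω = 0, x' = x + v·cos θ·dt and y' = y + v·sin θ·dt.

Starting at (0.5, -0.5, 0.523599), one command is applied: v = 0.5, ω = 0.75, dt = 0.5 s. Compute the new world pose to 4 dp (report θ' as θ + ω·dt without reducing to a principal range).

θ' = 0.5236 + 0.75·0.5 = 0.8986
R = v/ω = 0.5/0.75 = 0.6667
x' = 0.5 + 0.6667·(sin 0.8986 − sin 0.5236) = 0.6883
y' = -0.5 − 0.6667·(cos 0.8986 − cos 0.5236) = -0.3378

(0.6883, -0.3378, 0.8986)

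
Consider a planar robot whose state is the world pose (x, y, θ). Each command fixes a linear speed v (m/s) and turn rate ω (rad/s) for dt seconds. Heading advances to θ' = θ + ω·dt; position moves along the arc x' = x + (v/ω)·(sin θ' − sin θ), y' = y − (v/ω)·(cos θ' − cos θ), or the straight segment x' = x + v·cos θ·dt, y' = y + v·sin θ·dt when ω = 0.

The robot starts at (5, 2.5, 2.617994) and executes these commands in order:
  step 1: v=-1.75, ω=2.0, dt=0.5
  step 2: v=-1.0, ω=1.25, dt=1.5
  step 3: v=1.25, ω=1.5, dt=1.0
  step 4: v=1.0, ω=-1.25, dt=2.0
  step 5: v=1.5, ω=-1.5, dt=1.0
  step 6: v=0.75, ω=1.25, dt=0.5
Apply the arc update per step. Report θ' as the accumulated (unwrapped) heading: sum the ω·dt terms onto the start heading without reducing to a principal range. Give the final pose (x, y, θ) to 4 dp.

step 1: θ'=3.6180 (R=-0.8750) → pose (5.8388, 2.4802, 3.6180)
step 2: θ'=5.4930 (R=-0.8000) → pose (6.0403, 3.7541, 5.4930)
step 3: θ'=6.9930 (R=0.8333) → pose (7.1754, 3.7084, 6.9930)
step 4: θ'=4.4930 (R=-0.8000) → pose (8.4776, 2.9275, 4.4930)
step 5: θ'=2.9930 (R=-1.0000) → pose (7.3535, 2.1562, 2.9930)
step 6: θ'=3.6180 (R=0.6000) → pose (6.9895, 2.0960, 3.6180)

(6.9895, 2.0960, 3.6180)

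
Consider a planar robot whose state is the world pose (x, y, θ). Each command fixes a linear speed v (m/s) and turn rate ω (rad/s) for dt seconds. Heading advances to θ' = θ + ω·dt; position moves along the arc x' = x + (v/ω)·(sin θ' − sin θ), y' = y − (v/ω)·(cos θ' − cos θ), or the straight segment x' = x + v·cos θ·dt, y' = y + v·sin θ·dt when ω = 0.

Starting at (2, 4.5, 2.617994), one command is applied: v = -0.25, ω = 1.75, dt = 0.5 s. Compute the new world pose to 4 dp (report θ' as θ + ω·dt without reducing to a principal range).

θ' = 2.6180 + 1.75·0.5 = 3.4930
R = v/ω = -0.25/1.75 = -0.1429
x' = 2 + -0.1429·(sin 3.4930 − sin 2.6180) = 2.1206
y' = 4.5 − -0.1429·(cos 3.4930 − cos 2.6180) = 4.4896

(2.1206, 4.4896, 3.4930)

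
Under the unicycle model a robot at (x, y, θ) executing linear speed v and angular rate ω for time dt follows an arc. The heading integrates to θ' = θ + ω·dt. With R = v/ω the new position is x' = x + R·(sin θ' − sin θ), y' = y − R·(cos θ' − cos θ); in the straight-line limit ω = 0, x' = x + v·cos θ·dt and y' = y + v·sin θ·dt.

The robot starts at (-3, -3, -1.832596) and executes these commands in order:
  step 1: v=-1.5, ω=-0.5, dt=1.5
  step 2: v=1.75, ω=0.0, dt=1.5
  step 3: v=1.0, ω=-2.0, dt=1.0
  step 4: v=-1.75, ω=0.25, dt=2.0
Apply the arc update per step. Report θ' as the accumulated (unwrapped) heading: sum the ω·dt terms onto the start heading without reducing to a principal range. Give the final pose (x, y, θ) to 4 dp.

(-3.3956, -5.4829, -4.0826)

step 1: θ'=-2.5826 (R=3.0000) → pose (-1.6932, -1.2331, -2.5826)
step 2: θ'=-2.5826 (straight) → pose (-3.9187, -2.6252, -2.5826)
step 3: θ'=-4.5826 (R=-0.5000) → pose (-4.6796, -2.2660, -4.5826)
step 4: θ'=-4.0826 (R=-7.0000) → pose (-3.3956, -5.4829, -4.0826)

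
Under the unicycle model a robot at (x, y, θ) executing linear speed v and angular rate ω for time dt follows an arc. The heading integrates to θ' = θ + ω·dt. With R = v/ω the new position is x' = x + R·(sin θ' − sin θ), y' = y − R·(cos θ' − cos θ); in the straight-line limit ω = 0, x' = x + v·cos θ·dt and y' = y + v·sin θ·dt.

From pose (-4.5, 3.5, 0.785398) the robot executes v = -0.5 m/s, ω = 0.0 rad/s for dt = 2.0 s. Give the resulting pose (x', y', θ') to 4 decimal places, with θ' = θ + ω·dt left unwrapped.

(-5.2071, 2.7929, 0.7854)

θ' = 0.7854 + 0.0·2.0 = 0.7854
ω = 0 → straight: x' = -4.5 + -0.5·cos(0.7854)·2.0 = -5.2071
y' = 3.5 + -0.5·sin(0.7854)·2.0 = 2.7929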